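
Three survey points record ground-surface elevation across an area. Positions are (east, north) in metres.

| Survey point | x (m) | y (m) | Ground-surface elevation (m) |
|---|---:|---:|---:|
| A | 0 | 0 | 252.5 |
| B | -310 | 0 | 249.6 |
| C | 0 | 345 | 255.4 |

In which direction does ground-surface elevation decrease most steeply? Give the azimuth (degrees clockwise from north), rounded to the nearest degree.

228°

∂z/∂x = (249.6 − 252.5) / (-310 − 0) = +0.009355
∂z/∂y = (255.4 − 252.5) / (345 − 0) = +0.008406
Steepest decrease is along −∇f: components (-0.009355 E, -0.008406 N).
Azimuth = atan2(-0.009355, -0.008406) = 228.1° ≈ 228°.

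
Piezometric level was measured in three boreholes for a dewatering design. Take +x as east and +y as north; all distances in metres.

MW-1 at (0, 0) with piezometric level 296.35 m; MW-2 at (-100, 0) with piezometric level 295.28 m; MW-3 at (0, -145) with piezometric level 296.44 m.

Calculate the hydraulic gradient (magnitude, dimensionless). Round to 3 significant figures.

0.0107

∂h/∂x = (295.28 − 296.35) / (-100 − 0) = +0.01070
∂h/∂y = (296.44 − 296.35) / (-145 − 0) = -0.0006207
|∇h| = √(0.01070² + -0.0006207²) = 0.01072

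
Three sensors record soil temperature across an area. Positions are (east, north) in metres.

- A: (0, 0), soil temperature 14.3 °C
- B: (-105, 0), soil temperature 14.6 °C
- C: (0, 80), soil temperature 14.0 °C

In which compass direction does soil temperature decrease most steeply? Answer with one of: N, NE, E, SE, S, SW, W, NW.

∂T/∂x = (14.6 − 14.3) / (-105 − 0) = -0.002857
∂T/∂y = (14.0 − 14.3) / (80 − 0) = -0.003750
Steepest decrease is along −∇f = (+0.002857 E, +0.003750 N) → northeast.

NE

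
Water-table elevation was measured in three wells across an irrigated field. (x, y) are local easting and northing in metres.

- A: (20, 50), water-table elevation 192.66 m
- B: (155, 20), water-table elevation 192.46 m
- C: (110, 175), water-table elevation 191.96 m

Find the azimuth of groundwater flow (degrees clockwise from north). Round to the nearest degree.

031°

Taking A as reference: B−A = (135, -30, -0.20); C−A = (90, 125, -0.70).
Solve a·Δx + b·Δy = Δh: det = 135·125 − 90·(-30) = 19575.
∂h/∂x = [(-0.20)·125 − (-0.70)·(-30)] / 19575 = -0.002350
∂h/∂y = [135·(-0.70) − 90·(-0.20)] / 19575 = -0.003908
Flow direction (−∇h) has components (+0.002350 E, +0.003908 N).
Azimuth = atan2(E, N) = atan2(+0.002350, +0.003908) = 31.0° ≈ 031°.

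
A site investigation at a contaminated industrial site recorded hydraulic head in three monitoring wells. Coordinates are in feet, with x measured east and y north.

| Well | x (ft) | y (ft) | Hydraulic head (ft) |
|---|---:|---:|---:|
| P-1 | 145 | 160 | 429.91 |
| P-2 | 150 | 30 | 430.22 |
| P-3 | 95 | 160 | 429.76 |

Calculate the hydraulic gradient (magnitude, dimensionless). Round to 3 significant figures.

0.00376

With h = a·x + b·y + c and P-1 as origin, the differences give:
  5·a + (-130)·b = +0.31
  (-50)·a + 0·b = -0.15
Eliminate b (×0 and ×(-130), subtract): -6500·a = -19.500 → a = ∂h/∂x = +0.003000
Back-substitute: b = ∂h/∂y = -0.002269.
|∇h| = √(0.003000² + -0.002269²) = 0.003761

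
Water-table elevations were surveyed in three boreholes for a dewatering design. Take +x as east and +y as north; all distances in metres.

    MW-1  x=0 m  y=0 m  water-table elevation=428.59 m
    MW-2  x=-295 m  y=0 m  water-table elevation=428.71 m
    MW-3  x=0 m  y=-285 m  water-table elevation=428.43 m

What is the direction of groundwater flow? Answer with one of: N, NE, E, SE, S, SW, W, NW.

SE

∂h/∂x = (428.71 − 428.59) / (-295 − 0) = -0.0004068
∂h/∂y = (428.43 − 428.59) / (-285 − 0) = +0.0005614
Flow = −∇h = (+0.0004068 east, -0.0005614 north), which points southeast.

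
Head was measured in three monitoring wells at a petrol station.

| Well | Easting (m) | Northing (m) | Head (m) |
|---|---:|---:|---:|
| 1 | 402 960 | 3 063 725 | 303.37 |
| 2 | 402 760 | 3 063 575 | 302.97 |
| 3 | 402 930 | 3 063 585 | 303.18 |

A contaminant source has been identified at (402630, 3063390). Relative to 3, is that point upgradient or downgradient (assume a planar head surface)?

downgradient

Differences from 1: to 2 (Δx, Δy, Δh) = (-200, -150, -0.40); to 3 = (-30, -140, -0.19).
Determinant of the coordinate differences = (-200)·(-140) − (-30)·(-150) = 23500.
∂h/∂x = [(-0.40)·(-140) − (-0.19)·(-150)] / 23500 = +0.001170
∂h/∂y = [(-200)·(-0.19) − (-30)·(-0.40)] / 23500 = +0.001106
Head at (402630, 3063390) = 303.37 + (+0.001170)·(-330) + (+0.001106)·(-335) = 302.61 m.
That is lower than the 303.18 m at 3, so the point is downgradient.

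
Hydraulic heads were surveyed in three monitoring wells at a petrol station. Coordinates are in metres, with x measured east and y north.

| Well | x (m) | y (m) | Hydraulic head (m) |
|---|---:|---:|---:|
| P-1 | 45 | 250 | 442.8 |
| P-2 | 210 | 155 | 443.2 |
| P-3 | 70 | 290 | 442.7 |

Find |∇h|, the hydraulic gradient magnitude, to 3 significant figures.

Differences from P-1: to P-2 (Δx, Δy, Δh) = (165, -95, +0.4); to P-3 = (25, 40, -0.1).
Determinant of the coordinate differences = 165·40 − 25·(-95) = 8975.
∂h/∂x = [(+0.4)·40 − (-0.1)·(-95)] / 8975 = +0.0007242
∂h/∂y = [165·(-0.1) − 25·(+0.4)] / 8975 = -0.002953
|∇h| = √(0.0007242² + -0.002953²) = 0.003041

0.00304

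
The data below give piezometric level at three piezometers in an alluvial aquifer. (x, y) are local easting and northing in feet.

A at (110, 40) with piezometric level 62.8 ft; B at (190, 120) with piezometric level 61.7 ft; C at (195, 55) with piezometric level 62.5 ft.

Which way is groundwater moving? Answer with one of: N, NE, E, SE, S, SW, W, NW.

N

Differences from A: to B (Δx, Δy, Δh) = (80, 80, -1.1); to C = (85, 15, -0.3).
Determinant of the coordinate differences = 80·15 − 85·80 = -5600.
∂h/∂x = [(-1.1)·15 − (-0.3)·80] / -5600 = -0.001339
∂h/∂y = [80·(-0.3) − 85·(-1.1)] / -5600 = -0.01241
Flow = −∇h = (+0.001339 east, +0.01241 north), which points north.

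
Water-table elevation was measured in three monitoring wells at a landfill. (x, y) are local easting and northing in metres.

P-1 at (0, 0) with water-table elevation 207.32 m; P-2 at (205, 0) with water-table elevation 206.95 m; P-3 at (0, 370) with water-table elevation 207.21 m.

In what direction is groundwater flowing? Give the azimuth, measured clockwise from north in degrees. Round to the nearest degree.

∂h/∂x = (206.95 − 207.32) / (205 − 0) = -0.001805
∂h/∂y = (207.21 − 207.32) / (370 − 0) = -0.0002973
Flow direction (−∇h) has components (+0.001805 E, +0.0002973 N).
Azimuth = atan2(E, N) = atan2(+0.001805, +0.0002973) = 80.6° ≈ 081°.

081°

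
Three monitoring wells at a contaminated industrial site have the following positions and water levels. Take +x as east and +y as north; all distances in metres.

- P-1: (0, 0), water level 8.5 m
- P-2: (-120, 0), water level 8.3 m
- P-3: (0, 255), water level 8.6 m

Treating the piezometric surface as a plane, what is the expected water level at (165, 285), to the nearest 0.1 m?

∂h/∂x = (8.3 − 8.5) / (-120 − 0) = +0.001667
∂h/∂y = (8.6 − 8.5) / (255 − 0) = +0.0003922
h(165, 285) = 8.5 + (+0.001667)·(165) + (+0.0003922)·(285) = 8.5 +0.275 +0.112 = 8.887 m.

8.9 m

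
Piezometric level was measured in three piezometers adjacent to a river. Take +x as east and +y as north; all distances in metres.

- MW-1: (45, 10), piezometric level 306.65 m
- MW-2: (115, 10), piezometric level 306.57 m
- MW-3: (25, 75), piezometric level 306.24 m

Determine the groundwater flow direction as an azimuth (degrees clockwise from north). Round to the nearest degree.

010°

With h = a·x + b·y + c and MW-1 as origin, the differences give:
  70·a + 0·b = -0.08
  (-20)·a + 65·b = -0.41
Eliminate b (×65 and ×0, subtract): 4550·a = -5.200 → a = ∂h/∂x = -0.001143
Back-substitute: b = ∂h/∂y = -0.006659.
Flow direction (−∇h) has components (+0.001143 E, +0.006659 N).
Azimuth = atan2(E, N) = atan2(+0.001143, +0.006659) = 9.7° ≈ 010°.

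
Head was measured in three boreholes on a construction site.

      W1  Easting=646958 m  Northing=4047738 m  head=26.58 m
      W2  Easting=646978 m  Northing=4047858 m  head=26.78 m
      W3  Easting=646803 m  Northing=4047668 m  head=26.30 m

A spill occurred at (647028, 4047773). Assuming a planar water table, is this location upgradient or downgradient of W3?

Three-point gradient (reference W1): Δ to W2 = (20, 120, +0.20), Δ to W3 = (-155, -70, -0.28).
∂h/∂x = +0.001140, ∂h/∂y = +0.001477 (det = 17200).
Head at (647028, 4047773) = 26.58 + (+0.001140)·(70) + (+0.001477)·(35) = 26.71 m.
That is higher than the 26.30 m at W3, so the point is upgradient.

upgradient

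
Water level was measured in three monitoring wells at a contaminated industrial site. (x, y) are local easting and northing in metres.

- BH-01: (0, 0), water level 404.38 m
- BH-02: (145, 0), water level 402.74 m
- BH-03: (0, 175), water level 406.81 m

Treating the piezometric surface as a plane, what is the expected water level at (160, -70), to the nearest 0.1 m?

401.6 m

∂h/∂x = (402.74 − 404.38) / (145 − 0) = -0.01131
∂h/∂y = (406.81 − 404.38) / (175 − 0) = +0.01389
h(160, -70) = 404.38 + (-0.01131)·(160) + (+0.01389)·(-70) = 404.38 -1.810 -0.972 = 401.598 m.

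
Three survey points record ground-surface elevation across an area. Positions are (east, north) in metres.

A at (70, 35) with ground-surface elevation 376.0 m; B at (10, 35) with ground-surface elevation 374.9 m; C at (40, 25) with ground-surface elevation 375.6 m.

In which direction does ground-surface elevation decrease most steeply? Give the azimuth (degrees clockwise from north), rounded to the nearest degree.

309°

Differences from A: to B (Δx, Δy, Δh) = (-60, 0, -1.1); to C = (-30, -10, -0.4).
Determinant of the coordinate differences = (-60)·(-10) − (-30)·0 = 600.
∂z/∂x = [(-1.1)·(-10) − (-0.4)·0] / 600 = +0.01833
∂z/∂y = [(-60)·(-0.4) − (-30)·(-1.1)] / 600 = -0.01500
Steepest decrease is along −∇f: components (-0.01833 E, +0.01500 N).
Azimuth = atan2(-0.01833, +0.01500) = 309.3° ≈ 309°.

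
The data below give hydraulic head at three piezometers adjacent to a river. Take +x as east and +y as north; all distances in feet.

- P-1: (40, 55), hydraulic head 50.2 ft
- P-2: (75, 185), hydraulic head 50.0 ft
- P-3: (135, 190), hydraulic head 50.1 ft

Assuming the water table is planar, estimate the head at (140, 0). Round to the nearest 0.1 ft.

50.5 ft

With h = a·x + b·y + c and P-1 as origin, the differences give:
  35·a + 130·b = -0.2
  95·a + 135·b = -0.1
Eliminate b (×135 and ×130, subtract): -7625·a = -14.00 → a = ∂h/∂x = +0.001836
Back-substitute: b = ∂h/∂y = -0.002033.
h(140, 0) = 50.2 + (+0.001836)·(100) + (-0.002033)·(-55) = 50.2 +0.184 +0.112 = 50.495 ft.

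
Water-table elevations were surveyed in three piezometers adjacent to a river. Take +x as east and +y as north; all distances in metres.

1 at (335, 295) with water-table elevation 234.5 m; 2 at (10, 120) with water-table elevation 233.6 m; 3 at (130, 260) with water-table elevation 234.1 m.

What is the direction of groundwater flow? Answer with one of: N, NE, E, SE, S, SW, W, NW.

SW

Taking 1 as reference: 2−1 = (-325, -175, -0.9); 3−1 = (-205, -35, -0.4).
Determinant of the coordinate differences = (-325)·(-35) − (-205)·(-175) = -24500.
∂h/∂x = [(-0.9)·(-35) − (-0.4)·(-175)] / -24500 = +0.001571
∂h/∂y = [(-325)·(-0.4) − (-205)·(-0.9)] / -24500 = +0.002224
Flow = −∇h = (-0.001571 east, -0.002224 north), which points southwest.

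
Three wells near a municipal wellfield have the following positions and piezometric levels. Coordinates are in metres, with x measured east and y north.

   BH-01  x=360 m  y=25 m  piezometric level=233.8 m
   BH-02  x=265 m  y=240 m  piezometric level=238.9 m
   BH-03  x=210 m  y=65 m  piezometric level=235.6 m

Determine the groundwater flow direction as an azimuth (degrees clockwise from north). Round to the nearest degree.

Taking BH-01 as reference: BH-02−BH-01 = (-95, 215, +5.1); BH-03−BH-01 = (-150, 40, +1.8).
Determinant of the coordinate differences = (-95)·40 − (-150)·215 = 28450.
∂h/∂x = [(+5.1)·40 − (+1.8)·215] / 28450 = -0.006432
∂h/∂y = [(-95)·(+1.8) − (-150)·(+5.1)] / 28450 = +0.02088
Flow direction (−∇h) has components (+0.006432 E, -0.02088 N).
Azimuth = atan2(E, N) = atan2(+0.006432, -0.02088) = 162.9° ≈ 163°.

163°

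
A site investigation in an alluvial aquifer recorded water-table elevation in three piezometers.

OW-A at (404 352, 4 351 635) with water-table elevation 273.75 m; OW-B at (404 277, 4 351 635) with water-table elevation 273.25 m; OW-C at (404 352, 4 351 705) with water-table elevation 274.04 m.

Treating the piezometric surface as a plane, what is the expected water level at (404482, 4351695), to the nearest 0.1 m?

274.9 m

∂h/∂x = (273.25 − 273.75) / (404277 − 404352) = +0.006667
∂h/∂y = (274.04 − 273.75) / (4351705 − 4351635) = +0.004143
h(404482, 4351695) = 273.75 + (+0.006667)·(130) + (+0.004143)·(60) = 273.75 +0.867 +0.249 = 274.865 m.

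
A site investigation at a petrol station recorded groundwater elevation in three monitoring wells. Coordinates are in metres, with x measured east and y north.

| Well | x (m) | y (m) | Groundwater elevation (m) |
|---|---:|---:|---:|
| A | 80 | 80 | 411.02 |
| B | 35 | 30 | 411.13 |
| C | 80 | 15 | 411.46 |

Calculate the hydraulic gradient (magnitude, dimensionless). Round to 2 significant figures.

Three-point gradient (reference A): Δ to B = (-45, -50, +0.11), Δ to C = (0, -65, +0.44).
∂h/∂x = +0.005077, ∂h/∂y = -0.006769 (det = 2925).
|∇h| = √(0.005077² + -0.006769²) = 0.008461

0.0085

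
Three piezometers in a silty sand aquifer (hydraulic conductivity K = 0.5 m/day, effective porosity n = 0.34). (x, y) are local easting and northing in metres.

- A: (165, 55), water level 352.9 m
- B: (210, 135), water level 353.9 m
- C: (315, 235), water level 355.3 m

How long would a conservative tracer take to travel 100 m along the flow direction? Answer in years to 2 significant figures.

17 years

Differences from A: to B (Δx, Δy, Δh) = (45, 80, +1.0); to C = (150, 180, +2.4).
Determinant of the coordinate differences = 45·180 − 150·80 = -3900.
∂h/∂x = [(+1.0)·180 − (+2.4)·80] / -3900 = +0.003077
∂h/∂y = [45·(+2.4) − 150·(+1.0)] / -3900 = +0.01077
|∇h| = √(0.003077² + 0.01077²) = 0.0112
Seepage velocity v = K·i/n = 0.5 × 0.0112 / 0.34 = 0.01647 m/day.
t = 100 / 0.01647 = 6072 days = 16.6 years.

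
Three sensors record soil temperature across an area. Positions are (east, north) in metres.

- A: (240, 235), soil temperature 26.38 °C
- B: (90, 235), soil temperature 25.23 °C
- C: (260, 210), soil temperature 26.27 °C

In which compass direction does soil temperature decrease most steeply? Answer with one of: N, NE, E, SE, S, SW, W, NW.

SW

Differences from A: to B (Δx, Δy, Δh) = (-150, 0, -1.15); to C = (20, -25, -0.11).
Solve a·Δx + b·Δy = ΔT: det = (-150)·(-25) − 20·0 = 3750.
∂T/∂x = [(-1.15)·(-25) − (-0.11)·0] / 3750 = +0.007667
∂T/∂y = [(-150)·(-0.11) − 20·(-1.15)] / 3750 = +0.01053
Steepest decrease is along −∇f = (-0.007667 E, -0.01053 N) → southwest.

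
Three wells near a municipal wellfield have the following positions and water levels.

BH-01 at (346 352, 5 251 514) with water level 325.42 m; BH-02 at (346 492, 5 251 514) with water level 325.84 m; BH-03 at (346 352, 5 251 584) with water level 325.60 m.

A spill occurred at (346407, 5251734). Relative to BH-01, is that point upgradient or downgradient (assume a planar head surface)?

∂h/∂x = (325.84 − 325.42) / (346492 − 346352) = +0.003000
∂h/∂y = (325.60 − 325.42) / (5251584 − 5251514) = +0.002571
Head at (346407, 5251734) = 325.42 + (+0.003000)·(55) + (+0.002571)·(220) = 326.15 m.
That is higher than the 325.42 m at BH-01, so the point is upgradient.

upgradient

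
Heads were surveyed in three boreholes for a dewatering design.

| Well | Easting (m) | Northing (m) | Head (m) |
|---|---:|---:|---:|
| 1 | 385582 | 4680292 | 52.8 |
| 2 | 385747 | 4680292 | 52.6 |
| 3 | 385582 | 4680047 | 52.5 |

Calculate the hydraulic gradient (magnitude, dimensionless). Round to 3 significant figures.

0.00172

∂h/∂x = (52.6 − 52.8) / (385747 − 385582) = -0.001212
∂h/∂y = (52.5 − 52.8) / (4680047 − 4680292) = +0.001224
|∇h| = √(-0.001212² + 0.001224²) = 0.001723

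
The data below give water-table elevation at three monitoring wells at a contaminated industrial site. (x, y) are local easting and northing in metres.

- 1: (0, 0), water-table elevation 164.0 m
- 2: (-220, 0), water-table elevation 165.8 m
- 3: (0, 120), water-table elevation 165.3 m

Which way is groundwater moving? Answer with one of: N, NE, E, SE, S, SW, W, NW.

SE

∂h/∂x = (165.8 − 164.0) / (-220 − 0) = -0.008182
∂h/∂y = (165.3 − 164.0) / (120 − 0) = +0.01083
Flow = −∇h = (+0.008182 east, -0.01083 north), which points southeast.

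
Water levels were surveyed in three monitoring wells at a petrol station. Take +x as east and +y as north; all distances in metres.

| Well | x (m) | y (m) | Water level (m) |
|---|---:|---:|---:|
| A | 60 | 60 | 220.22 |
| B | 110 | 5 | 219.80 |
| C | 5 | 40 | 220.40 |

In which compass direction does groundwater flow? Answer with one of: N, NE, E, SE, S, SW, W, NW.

With h = a·x + b·y + c and A as origin, the differences give:
  50·a + (-55)·b = -0.42
  (-55)·a + (-20)·b = +0.18
Eliminate b (×(-20) and ×(-55), subtract): -4025·a = 18.300 → a = ∂h/∂x = -0.004547
Back-substitute: b = ∂h/∂y = +0.003503.
Flow = −∇h = (+0.004547 east, -0.003503 north), which points southeast.

SE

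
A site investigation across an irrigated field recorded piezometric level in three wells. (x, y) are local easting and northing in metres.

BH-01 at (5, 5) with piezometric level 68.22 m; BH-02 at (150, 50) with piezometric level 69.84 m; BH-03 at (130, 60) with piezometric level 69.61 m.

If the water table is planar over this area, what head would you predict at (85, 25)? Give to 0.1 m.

69.1 m

With h = a·x + b·y + c and BH-01 as origin, the differences give:
  145·a + 45·b = +1.62
  125·a + 55·b = +1.39
Eliminate b (×55 and ×45, subtract): 2350·a = 26.550 → a = ∂h/∂x = +0.01130
Back-substitute: b = ∂h/∂y = -0.0004043.
h(85, 25) = 68.22 + (+0.01130)·(80) + (-0.0004043)·(20) = 68.22 +0.904 -0.008 = 69.116 m.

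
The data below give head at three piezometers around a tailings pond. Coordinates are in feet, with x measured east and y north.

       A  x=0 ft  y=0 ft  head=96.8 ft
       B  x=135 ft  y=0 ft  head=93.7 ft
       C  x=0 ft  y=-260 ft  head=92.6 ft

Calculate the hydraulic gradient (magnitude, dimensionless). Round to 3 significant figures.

∂h/∂x = (93.7 − 96.8) / (135 − 0) = -0.02296
∂h/∂y = (92.6 − 96.8) / (-260 − 0) = +0.01615
|∇h| = √(-0.02296² + 0.01615²) = 0.02807

0.0281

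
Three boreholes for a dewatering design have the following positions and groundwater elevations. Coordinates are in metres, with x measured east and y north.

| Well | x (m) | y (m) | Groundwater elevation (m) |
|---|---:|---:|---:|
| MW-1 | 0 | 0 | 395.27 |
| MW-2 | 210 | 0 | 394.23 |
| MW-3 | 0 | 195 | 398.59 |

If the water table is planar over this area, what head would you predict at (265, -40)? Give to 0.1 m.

393.3 m

∂h/∂x = (394.23 − 395.27) / (210 − 0) = -0.004952
∂h/∂y = (398.59 − 395.27) / (195 − 0) = +0.01703
h(265, -40) = 395.27 + (-0.004952)·(265) + (+0.01703)·(-40) = 395.27 -1.312 -0.681 = 393.277 m.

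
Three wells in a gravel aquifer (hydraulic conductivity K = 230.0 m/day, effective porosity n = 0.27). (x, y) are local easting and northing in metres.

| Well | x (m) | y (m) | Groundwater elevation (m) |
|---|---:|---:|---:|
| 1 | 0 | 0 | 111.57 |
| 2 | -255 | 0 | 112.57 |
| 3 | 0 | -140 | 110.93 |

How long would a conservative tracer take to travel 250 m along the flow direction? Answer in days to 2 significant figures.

∂h/∂x = (112.57 − 111.57) / (-255 − 0) = -0.003922
∂h/∂y = (110.93 − 111.57) / (-140 − 0) = +0.004571
|∇h| = √(-0.003922² + 0.004571²) = 0.006023
Seepage velocity v = K·i/n = 230.0 × 0.006023 / 0.27 = 5.131 m/day.
t = 250 / 5.131 = 48.72 days.

49 days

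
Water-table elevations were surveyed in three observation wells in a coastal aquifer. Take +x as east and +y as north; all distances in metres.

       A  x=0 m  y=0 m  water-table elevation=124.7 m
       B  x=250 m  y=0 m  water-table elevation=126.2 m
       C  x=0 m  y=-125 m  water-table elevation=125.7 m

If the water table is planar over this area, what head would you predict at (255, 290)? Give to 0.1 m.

123.9 m

∂h/∂x = (126.2 − 124.7) / (250 − 0) = +0.006000
∂h/∂y = (125.7 − 124.7) / (-125 − 0) = -0.008000
h(255, 290) = 124.7 + (+0.006000)·(255) + (-0.008000)·(290) = 124.7 +1.530 -2.320 = 123.910 m.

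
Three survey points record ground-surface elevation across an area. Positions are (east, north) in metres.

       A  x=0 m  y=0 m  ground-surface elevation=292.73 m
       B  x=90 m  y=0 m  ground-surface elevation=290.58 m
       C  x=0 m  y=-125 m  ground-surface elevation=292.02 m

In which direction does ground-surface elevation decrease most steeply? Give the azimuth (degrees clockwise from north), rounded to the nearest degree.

103°

∂z/∂x = (290.58 − 292.73) / (90 − 0) = -0.02389
∂z/∂y = (292.02 − 292.73) / (-125 − 0) = +0.005680
Steepest decrease is along −∇f: components (+0.02389 E, -0.005680 N).
Azimuth = atan2(+0.02389, -0.005680) = 103.4° ≈ 103°.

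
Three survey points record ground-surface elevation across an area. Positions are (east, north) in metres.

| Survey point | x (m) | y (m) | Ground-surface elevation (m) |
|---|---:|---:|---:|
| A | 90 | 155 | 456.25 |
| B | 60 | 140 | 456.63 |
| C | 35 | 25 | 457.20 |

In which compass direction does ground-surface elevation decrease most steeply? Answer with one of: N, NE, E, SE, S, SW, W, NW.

Differences from A: to B (Δx, Δy, Δh) = (-30, -15, +0.38); to C = (-55, -130, +0.95).
Solve a·Δx + b·Δy = Δz: det = (-30)·(-130) − (-55)·(-15) = 3075.
∂z/∂x = [(+0.38)·(-130) − (+0.95)·(-15)] / 3075 = -0.01143
∂z/∂y = [(-30)·(+0.95) − (-55)·(+0.38)] / 3075 = -0.002472
Steepest decrease is along −∇f = (+0.01143 E, +0.002472 N) → east.

E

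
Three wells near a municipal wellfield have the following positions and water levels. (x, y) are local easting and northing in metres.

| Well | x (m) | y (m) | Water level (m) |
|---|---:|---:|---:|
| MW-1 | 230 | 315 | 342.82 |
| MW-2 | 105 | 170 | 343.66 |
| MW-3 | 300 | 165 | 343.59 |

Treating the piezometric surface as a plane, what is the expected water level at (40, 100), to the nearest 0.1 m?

344.1 m

Three-point gradient (reference MW-1): Δ to MW-2 = (-125, -145, +0.84), Δ to MW-3 = (70, -150, +0.77).
∂h/∂x = -0.0004965, ∂h/∂y = -0.005365 (det = 28900).
h(40, 100) = 342.82 + (-0.0004965)·(-190) + (-0.005365)·(-215) = 342.82 +0.094 +1.153 = 344.068 m.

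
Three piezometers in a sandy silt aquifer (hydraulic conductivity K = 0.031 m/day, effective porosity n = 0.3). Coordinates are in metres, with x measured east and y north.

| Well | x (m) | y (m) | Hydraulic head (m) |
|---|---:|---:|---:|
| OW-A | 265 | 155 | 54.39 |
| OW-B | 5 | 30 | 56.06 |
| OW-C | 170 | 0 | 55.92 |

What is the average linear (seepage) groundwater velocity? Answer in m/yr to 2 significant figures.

0.33 m/yr

Three-point gradient (reference OW-A): Δ to OW-B = (-260, -125, +1.67), Δ to OW-C = (-95, -155, +1.53).
∂h/∂x = -0.002378, ∂h/∂y = -0.008413 (det = 28425).
|∇h| = √(-0.002378² + -0.008413²) = 0.008743
Seepage velocity v = K·i/n = 0.031 × 0.008743 / 0.3 = 0.0009034 m/day = 0.33 m/yr.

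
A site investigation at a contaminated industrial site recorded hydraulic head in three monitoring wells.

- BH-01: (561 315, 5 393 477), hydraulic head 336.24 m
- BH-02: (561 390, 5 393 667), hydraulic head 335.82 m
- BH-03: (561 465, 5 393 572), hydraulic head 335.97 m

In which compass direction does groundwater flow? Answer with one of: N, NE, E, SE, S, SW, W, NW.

N

Three-point gradient (reference BH-01): Δ to BH-02 = (75, 190, -0.42), Δ to BH-03 = (150, 95, -0.27).
∂h/∂x = -0.0005333, ∂h/∂y = -0.002000 (det = -21375).
Flow = −∇h = (+0.0005333 east, +0.002000 north), which points north.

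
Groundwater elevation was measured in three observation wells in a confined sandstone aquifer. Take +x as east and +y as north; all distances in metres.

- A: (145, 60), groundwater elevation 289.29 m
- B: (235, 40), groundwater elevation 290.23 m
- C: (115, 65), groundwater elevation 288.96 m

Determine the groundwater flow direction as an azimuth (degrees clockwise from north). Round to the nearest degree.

232°

Differences from A: to B (Δx, Δy, Δh) = (90, -20, +0.94); to C = (-30, 5, -0.33).
Determinant of the coordinate differences = 90·5 − (-30)·(-20) = -150.
∂h/∂x = [(+0.94)·5 − (-0.33)·(-20)] / -150 = +0.01267
∂h/∂y = [90·(-0.33) − (-30)·(+0.94)] / -150 = +0.01000
Flow direction (−∇h) has components (-0.01267 E, -0.01000 N).
Azimuth = atan2(E, N) = atan2(-0.01267, -0.01000) = 231.7° ≈ 232°.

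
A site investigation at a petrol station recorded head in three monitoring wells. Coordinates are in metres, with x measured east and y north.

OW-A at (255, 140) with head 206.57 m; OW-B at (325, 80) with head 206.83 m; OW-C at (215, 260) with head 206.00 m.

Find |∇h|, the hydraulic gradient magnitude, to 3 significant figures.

0.00494

Differences from OW-A: to OW-B (Δx, Δy, Δh) = (70, -60, +0.26); to OW-C = (-40, 120, -0.57).
Determinant of the coordinate differences = 70·120 − (-40)·(-60) = 6000.
∂h/∂x = [(+0.26)·120 − (-0.57)·(-60)] / 6000 = -0.0005000
∂h/∂y = [70·(-0.57) − (-40)·(+0.26)] / 6000 = -0.004917
|∇h| = √(-0.0005000² + -0.004917²) = 0.004942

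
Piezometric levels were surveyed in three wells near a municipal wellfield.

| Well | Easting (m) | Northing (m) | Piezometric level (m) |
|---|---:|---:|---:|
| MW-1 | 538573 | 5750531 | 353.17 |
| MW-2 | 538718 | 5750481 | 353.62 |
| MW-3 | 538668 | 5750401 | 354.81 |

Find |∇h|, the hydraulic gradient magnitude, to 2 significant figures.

0.014

Differences from MW-1: to MW-2 (Δx, Δy, Δh) = (145, -50, +0.45); to MW-3 = (95, -130, +1.64).
Determinant of the coordinate differences = 145·(-130) − 95·(-50) = -14100.
∂h/∂x = [(+0.45)·(-130) − (+1.64)·(-50)] / -14100 = -0.001667
∂h/∂y = [145·(+1.64) − 95·(+0.45)] / -14100 = -0.01383
|∇h| = √(-0.001667² + -0.01383²) = 0.01393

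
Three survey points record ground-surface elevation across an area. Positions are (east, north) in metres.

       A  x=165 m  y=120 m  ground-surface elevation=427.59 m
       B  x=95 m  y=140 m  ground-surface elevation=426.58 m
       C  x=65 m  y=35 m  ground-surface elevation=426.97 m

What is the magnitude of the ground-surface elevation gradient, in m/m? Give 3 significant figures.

0.0143 m/m

Differences from A: to B (Δx, Δy, Δh) = (-70, 20, -1.01); to C = (-100, -85, -0.62).
Solve a·Δx + b·Δy = Δz: det = (-70)·(-85) − (-100)·20 = 7950.
∂z/∂x = [(-1.01)·(-85) − (-0.62)·20] / 7950 = +0.01236
∂z/∂y = [(-70)·(-0.62) − (-100)·(-1.01)] / 7950 = -0.007245
|∇f| = √(0.01236² + -0.007245²) = 0.01433 m/m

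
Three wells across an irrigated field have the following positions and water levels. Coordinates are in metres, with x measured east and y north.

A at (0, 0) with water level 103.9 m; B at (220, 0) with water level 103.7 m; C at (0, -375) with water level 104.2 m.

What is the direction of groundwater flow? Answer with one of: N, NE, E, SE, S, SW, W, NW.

∂h/∂x = (103.7 − 103.9) / (220 − 0) = -0.0009091
∂h/∂y = (104.2 − 103.9) / (-375 − 0) = -0.0008000
Flow = −∇h = (+0.0009091 east, +0.0008000 north), which points northeast.

NE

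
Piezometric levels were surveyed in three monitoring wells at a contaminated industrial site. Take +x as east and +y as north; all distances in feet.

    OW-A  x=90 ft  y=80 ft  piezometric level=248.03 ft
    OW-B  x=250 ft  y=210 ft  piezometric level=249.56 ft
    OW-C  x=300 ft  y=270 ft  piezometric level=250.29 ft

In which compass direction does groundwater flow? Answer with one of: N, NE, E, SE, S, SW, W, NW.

S

Taking OW-A as reference: OW-B−OW-A = (160, 130, +1.53); OW-C−OW-A = (210, 190, +2.26).
Determinant of the coordinate differences = 160·190 − 210·130 = 3100.
∂h/∂x = [(+1.53)·190 − (+2.26)·130] / 3100 = -0.0010000
∂h/∂y = [160·(+2.26) − 210·(+1.53)] / 3100 = +0.01300
Flow = −∇h = (+0.0010000 east, -0.01300 north), which points south.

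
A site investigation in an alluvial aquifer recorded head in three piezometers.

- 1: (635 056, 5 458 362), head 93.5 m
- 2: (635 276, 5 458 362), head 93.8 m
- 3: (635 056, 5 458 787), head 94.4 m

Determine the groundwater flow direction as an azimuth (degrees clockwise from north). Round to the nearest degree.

∂h/∂x = (93.8 − 93.5) / (635276 − 635056) = +0.001364
∂h/∂y = (94.4 − 93.5) / (5458787 − 5458362) = +0.002118
Flow direction (−∇h) has components (-0.001364 E, -0.002118 N).
Azimuth = atan2(E, N) = atan2(-0.001364, -0.002118) = 212.8° ≈ 213°.

213°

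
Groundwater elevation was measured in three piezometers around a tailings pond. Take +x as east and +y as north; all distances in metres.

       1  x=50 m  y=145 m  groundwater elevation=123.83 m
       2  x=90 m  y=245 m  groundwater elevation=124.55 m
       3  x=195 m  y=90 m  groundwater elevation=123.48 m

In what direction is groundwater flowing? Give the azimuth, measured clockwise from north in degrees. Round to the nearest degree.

Three-point gradient (reference 1): Δ to 2 = (40, 100, +0.72), Δ to 3 = (145, -55, -0.35).
∂h/∂x = +0.0002754, ∂h/∂y = +0.007090 (det = -16700).
Flow direction (−∇h) has components (-0.0002754 E, -0.007090 N).
Azimuth = atan2(E, N) = atan2(-0.0002754, -0.007090) = 182.2° ≈ 182°.

182°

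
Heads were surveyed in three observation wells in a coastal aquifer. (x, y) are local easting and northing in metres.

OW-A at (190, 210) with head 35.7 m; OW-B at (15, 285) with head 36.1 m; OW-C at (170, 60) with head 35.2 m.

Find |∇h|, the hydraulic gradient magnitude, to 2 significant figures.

Differences from OW-A: to OW-B (Δx, Δy, Δh) = (-175, 75, +0.4); to OW-C = (-20, -150, -0.5).
Determinant of the coordinate differences = (-175)·(-150) − (-20)·75 = 27750.
∂h/∂x = [(+0.4)·(-150) − (-0.5)·75] / 27750 = -0.0008108
∂h/∂y = [(-175)·(-0.5) − (-20)·(+0.4)] / 27750 = +0.003441
|∇h| = √(-0.0008108² + 0.003441²) = 0.003535

0.0035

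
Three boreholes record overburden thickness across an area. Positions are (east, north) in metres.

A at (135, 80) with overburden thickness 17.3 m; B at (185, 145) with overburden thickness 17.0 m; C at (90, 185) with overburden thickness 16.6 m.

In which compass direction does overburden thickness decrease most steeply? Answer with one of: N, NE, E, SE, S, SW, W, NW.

N

Taking A as reference: B−A = (50, 65, -0.3); C−A = (-45, 105, -0.7).
Determinant of the coordinate differences = 50·105 − (-45)·65 = 8175.
∂d/∂x = [(-0.3)·105 − (-0.7)·65] / 8175 = +0.001713
∂d/∂y = [50·(-0.7) − (-45)·(-0.3)] / 8175 = -0.005933
Steepest decrease is along −∇f = (-0.001713 E, +0.005933 N) → north.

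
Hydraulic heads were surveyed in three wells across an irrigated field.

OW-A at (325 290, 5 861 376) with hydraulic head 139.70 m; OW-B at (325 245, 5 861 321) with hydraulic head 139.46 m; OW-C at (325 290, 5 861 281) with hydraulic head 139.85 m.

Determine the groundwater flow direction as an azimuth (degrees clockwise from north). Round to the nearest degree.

282°

Three-point gradient (reference OW-A): Δ to OW-B = (-45, -55, -0.24), Δ to OW-C = (0, -95, +0.15).
∂h/∂x = +0.007263, ∂h/∂y = -0.001579 (det = 4275).
Flow direction (−∇h) has components (-0.007263 E, +0.001579 N).
Azimuth = atan2(E, N) = atan2(-0.007263, +0.001579) = 282.3° ≈ 282°.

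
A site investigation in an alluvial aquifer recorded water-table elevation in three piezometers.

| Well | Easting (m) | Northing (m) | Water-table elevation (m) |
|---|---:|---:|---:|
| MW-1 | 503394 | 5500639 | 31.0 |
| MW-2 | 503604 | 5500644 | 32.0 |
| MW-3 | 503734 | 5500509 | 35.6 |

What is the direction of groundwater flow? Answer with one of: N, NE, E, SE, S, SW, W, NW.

With h = a·x + b·y + c and MW-1 as origin, the differences give:
  210·a + 5·b = +1.0
  340·a + (-130)·b = +4.6
Eliminate b (×(-130) and ×5, subtract): -29000·a = -153.00 → a = ∂h/∂x = +0.005276
Back-substitute: b = ∂h/∂y = -0.02159.
Flow = −∇h = (-0.005276 east, +0.02159 north), which points north.

N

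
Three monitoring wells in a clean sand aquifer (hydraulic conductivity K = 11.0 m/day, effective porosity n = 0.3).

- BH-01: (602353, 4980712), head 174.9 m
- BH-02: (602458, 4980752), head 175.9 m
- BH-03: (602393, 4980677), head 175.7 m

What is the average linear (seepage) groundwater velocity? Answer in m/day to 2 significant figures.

0.56 m/day

Differences from BH-01: to BH-02 (Δx, Δy, Δh) = (105, 40, +1.0); to BH-03 = (40, -35, +0.8).
Solve a·Δx + b·Δy = Δh: det = 105·(-35) − 40·40 = -5275.
∂h/∂x = [(+1.0)·(-35) − (+0.8)·40] / -5275 = +0.01270
∂h/∂y = [105·(+0.8) − 40·(+1.0)] / -5275 = -0.008341
|∇h| = √(0.01270² + -0.008341²) = 0.01519
Seepage velocity v = K·i/n = 11.0 × 0.01519 / 0.3 = 0.557 m/day.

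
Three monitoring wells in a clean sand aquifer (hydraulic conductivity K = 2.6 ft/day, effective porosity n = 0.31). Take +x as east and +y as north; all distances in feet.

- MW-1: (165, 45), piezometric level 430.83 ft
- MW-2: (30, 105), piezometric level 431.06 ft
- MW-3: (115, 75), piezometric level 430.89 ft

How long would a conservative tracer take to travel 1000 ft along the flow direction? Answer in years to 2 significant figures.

72 years

Differences from MW-1: to MW-2 (Δx, Δy, Δh) = (-135, 60, +0.23); to MW-3 = (-50, 30, +0.06).
Solve a·Δx + b·Δy = Δh: det = (-135)·30 − (-50)·60 = -1050.
∂h/∂x = [(+0.23)·30 − (+0.06)·60] / -1050 = -0.003143
∂h/∂y = [(-135)·(+0.06) − (-50)·(+0.23)] / -1050 = -0.003238
|∇h| = √(-0.003143² + -0.003238²) = 0.004513
Seepage velocity v = K·i/n = 2.6 × 0.004513 / 0.31 = 0.03785 ft/day.
t = 1000 / 0.03785 = 2.642e+04 days = 72.3 years.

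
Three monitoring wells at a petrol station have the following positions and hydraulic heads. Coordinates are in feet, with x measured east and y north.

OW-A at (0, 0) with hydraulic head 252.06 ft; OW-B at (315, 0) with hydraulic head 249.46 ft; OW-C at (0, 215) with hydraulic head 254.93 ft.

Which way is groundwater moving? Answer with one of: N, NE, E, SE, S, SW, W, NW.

∂h/∂x = (249.46 − 252.06) / (315 − 0) = -0.008254
∂h/∂y = (254.93 − 252.06) / (215 − 0) = +0.01335
Flow = −∇h = (+0.008254 east, -0.01335 north), which points southeast.

SE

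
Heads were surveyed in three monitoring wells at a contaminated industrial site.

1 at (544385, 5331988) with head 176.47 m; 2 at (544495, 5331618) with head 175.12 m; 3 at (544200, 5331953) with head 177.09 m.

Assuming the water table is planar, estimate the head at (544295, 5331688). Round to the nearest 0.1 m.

176.1 m

With h = a·x + b·y + c and 1 as origin, the differences give:
  110·a + (-370)·b = -1.35
  (-185)·a + (-35)·b = +0.62
Eliminate b (×(-35) and ×(-370), subtract): -72300·a = 276.650 → a = ∂h/∂x = -0.003826
Back-substitute: b = ∂h/∂y = +0.002511.
h(544295, 5331688) = 176.47 + (-0.003826)·(-90) + (+0.002511)·(-300) = 176.47 +0.344 -0.753 = 176.061 m.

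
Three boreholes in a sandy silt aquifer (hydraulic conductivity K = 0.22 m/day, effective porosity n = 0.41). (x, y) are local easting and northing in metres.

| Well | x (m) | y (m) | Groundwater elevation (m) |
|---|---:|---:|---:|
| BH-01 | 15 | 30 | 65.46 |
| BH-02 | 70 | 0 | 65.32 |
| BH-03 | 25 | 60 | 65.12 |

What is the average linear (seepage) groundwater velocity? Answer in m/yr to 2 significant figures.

2.3 m/yr

Taking BH-01 as reference: BH-02−BH-01 = (55, -30, -0.14); BH-03−BH-01 = (10, 30, -0.34).
Solve a·Δx + b·Δy = Δh: det = 55·30 − 10·(-30) = 1950.
∂h/∂x = [(-0.14)·30 − (-0.34)·(-30)] / 1950 = -0.007385
∂h/∂y = [55·(-0.34) − 10·(-0.14)] / 1950 = -0.008872
|∇h| = √(-0.007385² + -0.008872²) = 0.01154
Seepage velocity v = K·i/n = 0.22 × 0.01154 / 0.41 = 0.006192 m/day = 2.262 m/yr.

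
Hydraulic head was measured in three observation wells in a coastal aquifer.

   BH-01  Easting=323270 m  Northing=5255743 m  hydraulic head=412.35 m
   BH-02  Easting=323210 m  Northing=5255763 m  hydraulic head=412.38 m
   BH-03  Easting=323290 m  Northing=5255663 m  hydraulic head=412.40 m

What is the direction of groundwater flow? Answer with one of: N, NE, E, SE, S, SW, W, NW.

NE

With h = a·x + b·y + c and BH-01 as origin, the differences give:
  (-60)·a + 20·b = +0.03
  20·a + (-80)·b = +0.05
Eliminate b (×(-80) and ×20, subtract): 4400·a = -3.400 → a = ∂h/∂x = -0.0007727
Back-substitute: b = ∂h/∂y = -0.0008182.
Flow = −∇h = (+0.0007727 east, +0.0008182 north), which points northeast.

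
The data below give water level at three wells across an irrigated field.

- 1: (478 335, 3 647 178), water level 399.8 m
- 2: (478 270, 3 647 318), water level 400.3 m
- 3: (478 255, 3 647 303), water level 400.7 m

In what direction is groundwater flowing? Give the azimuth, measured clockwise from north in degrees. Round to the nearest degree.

074°

Taking 1 as reference: 2−1 = (-65, 140, +0.5); 3−1 = (-80, 125, +0.9).
Solve a·Δx + b·Δy = Δh: det = (-65)·125 − (-80)·140 = 3075.
∂h/∂x = [(+0.5)·125 − (+0.9)·140] / 3075 = -0.02065
∂h/∂y = [(-65)·(+0.9) − (-80)·(+0.5)] / 3075 = -0.006016
Flow direction (−∇h) has components (+0.02065 E, +0.006016 N).
Azimuth = atan2(E, N) = atan2(+0.02065, +0.006016) = 73.8° ≈ 074°.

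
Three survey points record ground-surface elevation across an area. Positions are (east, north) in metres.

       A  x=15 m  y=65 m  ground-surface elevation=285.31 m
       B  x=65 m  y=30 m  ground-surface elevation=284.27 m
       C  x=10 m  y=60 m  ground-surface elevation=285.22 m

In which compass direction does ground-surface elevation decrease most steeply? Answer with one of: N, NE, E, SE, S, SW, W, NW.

Taking A as reference: B−A = (50, -35, -1.04); C−A = (-5, -5, -0.09).
Determinant of the coordinate differences = 50·(-5) − (-5)·(-35) = -425.
∂z/∂x = [(-1.04)·(-5) − (-0.09)·(-35)] / -425 = -0.004824
∂z/∂y = [50·(-0.09) − (-5)·(-1.04)] / -425 = +0.02282
Steepest decrease is along −∇f = (+0.004824 E, -0.02282 N) → south.

S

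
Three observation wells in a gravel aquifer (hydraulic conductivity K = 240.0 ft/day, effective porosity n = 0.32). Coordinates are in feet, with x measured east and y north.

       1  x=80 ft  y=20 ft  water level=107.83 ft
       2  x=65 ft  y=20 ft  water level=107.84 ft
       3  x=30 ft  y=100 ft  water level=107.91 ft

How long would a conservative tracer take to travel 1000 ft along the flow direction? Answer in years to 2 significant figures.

4.1 years

Taking 1 as reference: 2−1 = (-15, 0, +0.01); 3−1 = (-50, 80, +0.08).
Solve a·Δx + b·Δy = Δh: det = (-15)·80 − (-50)·0 = -1200.
∂h/∂x = [(+0.01)·80 − (+0.08)·0] / -1200 = -0.0006667
∂h/∂y = [(-15)·(+0.08) − (-50)·(+0.01)] / -1200 = +0.0005833
|∇h| = √(-0.0006667² + 0.0005833²) = 0.0008858
Seepage velocity v = K·i/n = 240.0 × 0.0008858 / 0.32 = 0.6643 ft/day.
t = 1000 / 0.6643 = 1505 days = 4.12 years.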